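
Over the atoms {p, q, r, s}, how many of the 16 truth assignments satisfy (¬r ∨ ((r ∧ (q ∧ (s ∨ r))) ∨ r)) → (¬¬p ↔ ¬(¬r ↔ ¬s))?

Initial set: {((¬r ∨ ((r ∧ (q ∧ (s ∨ r))) ∨ r)) → (¬¬p ↔ ¬(¬r ↔ ¬s)))}.
((¬r ∨ ((r ∧ (q ∧ (s ∨ r))) ∨ r)) → (¬¬p ↔ ¬(¬r ↔ ¬s))): β-rule — branch into ¬(¬r ∨ ((r ∧ (q ∧ (s ∨ r))) ∨ r))  //  (¬¬p ↔ ¬(¬r ↔ ¬s)).
  branch 1 (add ¬(¬r ∨ ((r ∧ (q ∧ (s ∨ r))) ∨ r))):
    ¬(¬r ∨ ((r ∧ (q ∧ (s ∨ r))) ∨ r)): α-rule — add ¬¬r, ¬((r ∧ (q ∧ (s ∨ r))) ∨ r).
    ¬((r ∧ (q ∧ (s ∨ r))) ∨ r): α-rule — add ¬(r ∧ (q ∧ (s ∨ r))), ¬r.
    × closes — contains both r and ¬r.
  branch 2 (add (¬¬p ↔ ¬(¬r ↔ ¬s))):
    (¬¬p ↔ ¬(¬r ↔ ¬s)): β-rule — branch into ¬¬p, ¬(¬r ↔ ¬s)  //  ¬¬¬p, ¬¬(¬r ↔ ¬s).
      branch 2.1 (add ¬¬p, ¬(¬r ↔ ¬s)):
        ¬¬p: drop double negation, giving p.
        ¬(¬r ↔ ¬s): β-rule — branch into ¬r, ¬¬s  //  ¬¬r, ¬s.
          branch 2.1.1 (add ¬r, ¬¬s):
            ○ open, literals {p=T, r=F, s=T}.
          branch 2.1.2 (add ¬¬r, ¬s):
            ○ open, literals {p=T, r=T, s=F}.
      branch 2.2 (add ¬¬¬p, ¬¬(¬r ↔ ¬s)):
        ¬¬¬p: drop double negation, giving ¬p.
        ¬¬(¬r ↔ ¬s): β-rule — branch into ¬r, ¬s  //  ¬¬r, ¬¬s.
          branch 2.2.1 (add ¬r, ¬s):
            ○ open, literals {p=F, r=F, s=F}.
          branch 2.2.2 (add ¬¬r, ¬¬s):
            ○ open, literals {p=F, r=T, s=T}.
1 branch closed, 4 open.
Each open branch fixes some atoms; the unmentioned ones are free. Counting distinct full assignments: branch {p=T, r=F, s=T} (q) contributes 2 new; branch {p=T, r=T, s=F} (q) contributes 2 new; branch {p=F, r=F, s=F} (q) contributes 2 new; branch {p=F, r=T, s=T} (q) contributes 2 new. Total: 8.

8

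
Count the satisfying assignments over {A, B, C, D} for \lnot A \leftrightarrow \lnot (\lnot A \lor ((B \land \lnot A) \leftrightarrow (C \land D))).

Initial set: {(\lnot A \leftrightarrow \lnot (\lnot A \lor ((B \land \lnot A) \leftrightarrow (C \land D))))}.
(\lnot A \leftrightarrow \lnot (\lnot A \lor ((B \land \lnot A) \leftrightarrow (C \land D)))): β-rule — branch into \lnot A, \lnot (\lnot A \lor ((B \land \lnot A) \leftrightarrow (C \land D)))  //  \lnot \lnot A, \lnot \lnot (\lnot A \lor ((B \land \lnot A) \leftrightarrow (C \land D))).
  branch 1 (add \lnot A, \lnot (\lnot A \lor ((B \land \lnot A) \leftrightarrow (C \land D)))):
    \lnot (\lnot A \lor ((B \land \lnot A) \leftrightarrow (C \land D))): α-rule — add \lnot \lnot A, \lnot ((B \land \lnot A) \leftrightarrow (C \land D)).
    × closes — contains both A and \lnot A.
  branch 2 (add \lnot \lnot A, \lnot \lnot (\lnot A \lor ((B \land \lnot A) \leftrightarrow (C \land D)))):
    \lnot \lnot (\lnot A \lor ((B \land \lnot A) \leftrightarrow (C \land D))): β-rule — branch into \lnot A  //  ((B \land \lnot A) \leftrightarrow (C \land D)).
      branch 2.1 (add \lnot A):
        × closes — contains both A and \lnot A.
      branch 2.2 (add ((B \land \lnot A) \leftrightarrow (C \land D))):
        ((B \land \lnot A) \leftrightarrow (C \land D)): β-rule — branch into (B \land \lnot A), (C \land D)  //  \lnot (B \land \lnot A), \lnot (C \land D).
          branch 2.2.1 (add (B \land \lnot A), (C \land D)):
            (B \land \lnot A): α-rule — add B, \lnot A.
            × closes — contains both A and \lnot A.
          branch 2.2.2 (add \lnot (B \land \lnot A), \lnot (C \land D)):
            \lnot (B \land \lnot A): β-rule — branch into \lnot B  //  \lnot \lnot A.
              branch 2.2.2.1 (add \lnot B):
                \lnot (C \land D): β-rule — branch into \lnot C  //  \lnot D.
                  branch 2.2.2.1.1 (add \lnot C):
                    ○ open, literals {A=true, B=false, C=false}.
                  branch 2.2.2.1.2 (add \lnot D):
                    ○ open, literals {A=true, B=false, D=false}.
              branch 2.2.2.2 (add \lnot \lnot A):
                \lnot (C \land D): β-rule — branch into \lnot C  //  \lnot D.
                  branch 2.2.2.2.1 (add \lnot C):
                    ○ open, literals {A=true, C=false}.
                  branch 2.2.2.2.2 (add \lnot D):
                    ○ open, literals {A=true, D=false}.
3 branches closed, 4 open.
Each open branch fixes some atoms; the unmentioned ones are free. Counting distinct full assignments: branch {A=true, B=false, C=false} (D) contributes 2 new; branch {A=true, B=false, D=false} (C) contributes 1 new; branch {A=true, C=false} (B, D) contributes 2 new; branch {A=true, D=false} (B, C) contributes 1 new. Total: 6.

6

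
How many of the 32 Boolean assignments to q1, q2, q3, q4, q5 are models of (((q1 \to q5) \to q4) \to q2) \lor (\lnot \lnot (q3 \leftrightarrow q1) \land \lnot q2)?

Initial set: {T ((((q1 \to q5) \to q4) \to q2) \lor (\lnot \lnot (q3 \leftrightarrow q1) \land \lnot q2))}.
T ((((q1 \to q5) \to q4) \to q2) \lor (\lnot \lnot (q3 \leftrightarrow q1) \land \lnot q2)): β-rule — branch into T (((q1 \to q5) \to q4) \to q2)  //  T (\lnot \lnot (q3 \leftrightarrow q1) \land \lnot q2).
  branch 1 (add T (((q1 \to q5) \to q4) \to q2)):
    T (((q1 \to q5) \to q4) \to q2): β-rule — branch into F ((q1 \to q5) \to q4)  //  T q2.
      branch 1.1 (add F ((q1 \to q5) \to q4)):
        F ((q1 \to q5) \to q4): α-rule — add T (q1 \to q5), F q4.
        T (q1 \to q5): β-rule — branch into F q1  //  T q5.
          branch 1.1.1 (add F q1):
            ○ open, literals {q1=0, q4=0}.
          branch 1.1.2 (add T q5):
            ○ open, literals {q4=0, q5=1}.
      branch 1.2 (add T q2):
        ○ open, literals {q2=1}.
  branch 2 (add T (\lnot \lnot (q3 \leftrightarrow q1) \land \lnot q2)):
    T (\lnot \lnot (q3 \leftrightarrow q1) \land \lnot q2): α-rule — add T \lnot \lnot (q3 \leftrightarrow q1), T \lnot q2.
    T \lnot \lnot (q3 \leftrightarrow q1): drop double negation, giving T (q3 \leftrightarrow q1).
    T (q3 \leftrightarrow q1): β-rule — branch into T q3, T q1  //  F q3, F q1.
      branch 2.1 (add T q3, T q1):
        ○ open, literals {q1=1, q2=0, q3=1}.
      branch 2.2 (add F q3, F q1):
        ○ open, literals {q1=0, q2=0, q3=0}.
0 branches closed, 5 open.
Each open branch fixes some atoms; the unmentioned ones are free. Counting distinct full assignments: branch {q1=0, q4=0} (q2, q3, q5) contributes 8 new; branch {q4=0, q5=1} (q1, q2, q3) contributes 4 new; branch {q2=1} (q1, q3, q4, q5) contributes 10 new; branch {q1=1, q2=0, q3=1} (q4, q5) contributes 3 new; branch {q1=0, q2=0, q3=0} (q4, q5) contributes 2 new. Total: 27.

27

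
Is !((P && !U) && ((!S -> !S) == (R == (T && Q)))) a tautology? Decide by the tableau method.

Assume the negation and expand:
Initial set: {!!((P && !U) && ((!S -> !S) == (R == (T && Q))))}.
!!((P && !U) && ((!S -> !S) == (R == (T && Q)))): α-rule — add (P && !U), ((!S -> !S) == (R == (T && Q))).
(P && !U): α-rule — add P, !U.
((!S -> !S) == (R == (T && Q))): β-rule — branch into (!S -> !S), (R == (T && Q))  //  !(!S -> !S), !(R == (T && Q)).
  branch 1 (add (!S -> !S), (R == (T && Q))):
    (!S -> !S): β-rule — branch into !!S  //  !S.
      branch 1.1 (add !!S):
        (R == (T && Q)): β-rule — branch into R, (T && Q)  //  !R, !(T && Q).
          branch 1.1.1 (add R, (T && Q)):
            (T && Q): α-rule — add T, Q.
            ○ open, literals {P=true, Q=true, R=true, S=true, T=true, U=false}.
          branch 1.1.2 (add !R, !(T && Q)):
            !(T && Q): β-rule — branch into !T  //  !Q.
              branch 1.1.2.1 (add !T):
                ○ open, literals {P=true, R=false, S=true, T=false, U=false}.
              branch 1.1.2.2 (add !Q):
                ○ open, literals {P=true, Q=false, R=false, S=true, U=false}.
      branch 1.2 (add !S):
        (R == (T && Q)): β-rule — branch into R, (T && Q)  //  !R, !(T && Q).
          branch 1.2.1 (add R, (T && Q)):
            (T && Q): α-rule — add T, Q.
            ○ open, literals {P=true, Q=true, R=true, S=false, T=true, U=false}.
          branch 1.2.2 (add !R, !(T && Q)):
            !(T && Q): β-rule — branch into !T  //  !Q.
              branch 1.2.2.1 (add !T):
                ○ open, literals {P=true, R=false, S=false, T=false, U=false}.
              branch 1.2.2.2 (add !Q):
                ○ open, literals {P=true, Q=false, R=false, S=false, U=false}.
  branch 2 (add !(!S -> !S), !(R == (T && Q))):
    !(!S -> !S): α-rule — add !S, !!S.
    × closes — contains both S and !S.
1 branch closed, 6 open.
An open branch gives a countermodel: P=true, Q=true, R=true, S=true, T=true, U=false (unmentioned atoms arbitrary); under it the original formula is false.

Not valid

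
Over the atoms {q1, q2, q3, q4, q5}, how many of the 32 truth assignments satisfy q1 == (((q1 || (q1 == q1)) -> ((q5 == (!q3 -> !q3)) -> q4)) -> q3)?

Initial set: {(q1 == (((q1 || (q1 == q1)) -> ((q5 == (!q3 -> !q3)) -> q4)) -> q3))}.
(q1 == (((q1 || (q1 == q1)) -> ((q5 == (!q3 -> !q3)) -> q4)) -> q3)): β-rule — branch into q1, (((q1 || (q1 == q1)) -> ((q5 == (!q3 -> !q3)) -> q4)) -> q3)  //  !q1, !(((q1 || (q1 == q1)) -> ((q5 == (!q3 -> !q3)) -> q4)) -> q3).
  branch 1 (add q1, (((q1 || (q1 == q1)) -> ((q5 == (!q3 -> !q3)) -> q4)) -> q3)):
    (((q1 || (q1 == q1)) -> ((q5 == (!q3 -> !q3)) -> q4)) -> q3): β-rule — branch into !((q1 || (q1 == q1)) -> ((q5 == (!q3 -> !q3)) -> q4))  //  q3.
      branch 1.1 (add !((q1 || (q1 == q1)) -> ((q5 == (!q3 -> !q3)) -> q4))):
        !((q1 || (q1 == q1)) -> ((q5 == (!q3 -> !q3)) -> q4)): α-rule — add (q1 || (q1 == q1)), !((q5 == (!q3 -> !q3)) -> q4).
        !((q5 == (!q3 -> !q3)) -> q4): α-rule — add (q5 == (!q3 -> !q3)), !q4.
        (q1 || (q1 == q1)): β-rule — branch into q1  //  (q1 == q1).
          branch 1.1.1 (add q1):
            (q5 == (!q3 -> !q3)): β-rule — branch into q5, (!q3 -> !q3)  //  !q5, !(!q3 -> !q3).
              branch 1.1.1.1 (add q5, (!q3 -> !q3)):
                (!q3 -> !q3): β-rule — branch into !!q3  //  !q3.
                  branch 1.1.1.1.1 (add !!q3):
                    ○ open, literals {q1=1, q3=1, q4=0, q5=1}.
                  branch 1.1.1.1.2 (add !q3):
                    ○ open, literals {q1=1, q3=0, q4=0, q5=1}.
              branch 1.1.1.2 (add !q5, !(!q3 -> !q3)):
                !(!q3 -> !q3): α-rule — add !q3, !!q3.
                × closes — contains both q3 and !q3.
          branch 1.1.2 (add (q1 == q1)):
            (q5 == (!q3 -> !q3)): β-rule — branch into q5, (!q3 -> !q3)  //  !q5, !(!q3 -> !q3).
              branch 1.1.2.1 (add q5, (!q3 -> !q3)):
                (q1 == q1): β-rule — branch into q1, q1  //  !q1, !q1.
                  branch 1.1.2.1.1 (add q1, q1):
                    (!q3 -> !q3): β-rule — branch into !!q3  //  !q3.
                      branch 1.1.2.1.1.1 (add !!q3):
                        ○ open, literals {q1=1, q3=1, q4=0, q5=1}.
                      branch 1.1.2.1.1.2 (add !q3):
                        ○ open, literals {q1=1, q3=0, q4=0, q5=1}.
                  branch 1.1.2.1.2 (add !q1, !q1):
                    × closes — contains both q1 and !q1.
              branch 1.1.2.2 (add !q5, !(!q3 -> !q3)):
                !(!q3 -> !q3): α-rule — add !q3, !!q3.
                × closes — contains both q3 and !q3.
      branch 1.2 (add q3):
        ○ open, literals {q1=1, q3=1}.
  branch 2 (add !q1, !(((q1 || (q1 == q1)) -> ((q5 == (!q3 -> !q3)) -> q4)) -> q3)):
    !(((q1 || (q1 == q1)) -> ((q5 == (!q3 -> !q3)) -> q4)) -> q3): α-rule — add ((q1 || (q1 == q1)) -> ((q5 == (!q3 -> !q3)) -> q4)), !q3.
    ((q1 || (q1 == q1)) -> ((q5 == (!q3 -> !q3)) -> q4)): β-rule — branch into !(q1 || (q1 == q1))  //  ((q5 == (!q3 -> !q3)) -> q4).
      branch 2.1 (add !(q1 || (q1 == q1))):
        !(q1 || (q1 == q1)): α-rule — add !q1, !(q1 == q1).
        !(q1 == q1): β-rule — branch into q1, !q1  //  !q1, q1.
          branch 2.1.1 (add q1, !q1):
            × closes — contains both q1 and !q1.
          branch 2.1.2 (add !q1, q1):
            × closes — contains both q1 and !q1.
      branch 2.2 (add ((q5 == (!q3 -> !q3)) -> q4)):
        ((q5 == (!q3 -> !q3)) -> q4): β-rule — branch into !(q5 == (!q3 -> !q3))  //  q4.
          branch 2.2.1 (add !(q5 == (!q3 -> !q3))):
            !(q5 == (!q3 -> !q3)): β-rule — branch into q5, !(!q3 -> !q3)  //  !q5, (!q3 -> !q3).
              branch 2.2.1.1 (add q5, !(!q3 -> !q3)):
                !(!q3 -> !q3): α-rule — add !q3, !!q3.
                × closes — contains both q3 and !q3.
              branch 2.2.1.2 (add !q5, (!q3 -> !q3)):
                (!q3 -> !q3): β-rule — branch into !!q3  //  !q3.
                  branch 2.2.1.2.1 (add !!q3):
                    × closes — contains both q3 and !q3.
                  branch 2.2.1.2.2 (add !q3):
                    ○ open, literals {q1=0, q3=0, q5=0}.
          branch 2.2.2 (add q4):
            ○ open, literals {q1=0, q3=0, q4=1}.
7 branches closed, 7 open.
Each open branch fixes some atoms; the unmentioned ones are free. Counting distinct full assignments: branch {q1=1, q3=1, q4=0, q5=1} (q2) contributes 2 new; branch {q1=1, q3=0, q4=0, q5=1} (q2) contributes 2 new; branch {q1=1, q3=1, q4=0, q5=1} (q2) contributes 0 new; branch {q1=1, q3=0, q4=0, q5=1} (q2) contributes 0 new; branch {q1=1, q3=1} (q2, q4, q5) contributes 6 new; branch {q1=0, q3=0, q5=0} (q2, q4) contributes 4 new; branch {q1=0, q3=0, q4=1} (q2, q5) contributes 2 new. Total: 16.

16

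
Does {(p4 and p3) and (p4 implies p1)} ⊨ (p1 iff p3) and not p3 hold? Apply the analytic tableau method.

No

Initial set: {T ((p4 and p3) and (p4 implies p1)); F ((p1 iff p3) and not p3)}.
T ((p4 and p3) and (p4 implies p1)): α-rule — add T (p4 and p3), T (p4 implies p1).
T (p4 and p3): α-rule — add T p4, T p3.
F ((p1 iff p3) and not p3): β-rule — branch into F (p1 iff p3)  //  F not p3.
  branch 1 (add F (p1 iff p3)):
    T (p4 implies p1): β-rule — branch into F p4  //  T p1.
      branch 1.1 (add F p4):
        × closes — contains both p4 and not p4.
      branch 1.2 (add T p1):
        F (p1 iff p3): β-rule — branch into T p1, F p3  //  F p1, T p3.
          branch 1.2.1 (add T p1, F p3):
            × closes — contains both p3 and not p3.
          branch 1.2.2 (add F p1, T p3):
            × closes — contains both p1 and not p1.
  branch 2 (add F not p3):
    T (p4 implies p1): β-rule — branch into F p4  //  T p1.
      branch 2.1 (add F p4):
        × closes — contains both p4 and not p4.
      branch 2.2 (add T p1):
        ○ open, literals {p1=true, p3=true, p4=true}.
4 branches closed, 1 open.
An open branch gives a countermodel: p1=true, p3=true, p4=true (unmentioned atoms arbitrary); the premises hold there but the conclusion fails.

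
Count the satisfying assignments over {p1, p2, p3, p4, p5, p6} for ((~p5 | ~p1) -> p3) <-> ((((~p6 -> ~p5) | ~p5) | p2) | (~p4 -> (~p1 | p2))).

Initial set: {(((~p5 | ~p1) -> p3) <-> ((((~p6 -> ~p5) | ~p5) | p2) | (~p4 -> (~p1 | p2))))}.
(((~p5 | ~p1) -> p3) <-> ((((~p6 -> ~p5) | ~p5) | p2) | (~p4 -> (~p1 | p2)))): β-rule — branch into ((~p5 | ~p1) -> p3), ((((~p6 -> ~p5) | ~p5) | p2) | (~p4 -> (~p1 | p2)))  //  ~((~p5 | ~p1) -> p3), ~((((~p6 -> ~p5) | ~p5) | p2) | (~p4 -> (~p1 | p2))).
  branch 1 (add ((~p5 | ~p1) -> p3), ((((~p6 -> ~p5) | ~p5) | p2) | (~p4 -> (~p1 | p2)))):
    ((~p5 | ~p1) -> p3): β-rule — branch into ~(~p5 | ~p1)  //  p3.
      branch 1.1 (add ~(~p5 | ~p1)):
        ~(~p5 | ~p1): α-rule — add ~~p5, ~~p1.
        ((((~p6 -> ~p5) | ~p5) | p2) | (~p4 -> (~p1 | p2))): β-rule — branch into (((~p6 -> ~p5) | ~p5) | p2)  //  (~p4 -> (~p1 | p2)).
          branch 1.1.1 (add (((~p6 -> ~p5) | ~p5) | p2)):
            (((~p6 -> ~p5) | ~p5) | p2): β-rule — branch into ((~p6 -> ~p5) | ~p5)  //  p2.
              branch 1.1.1.1 (add ((~p6 -> ~p5) | ~p5)):
                ((~p6 -> ~p5) | ~p5): β-rule — branch into (~p6 -> ~p5)  //  ~p5.
                  branch 1.1.1.1.1 (add (~p6 -> ~p5)):
                    (~p6 -> ~p5): β-rule — branch into ~~p6  //  ~p5.
                      branch 1.1.1.1.1.1 (add ~~p6):
                        ○ open, literals {p1=1, p5=1, p6=1}.
                      branch 1.1.1.1.1.2 (add ~p5):
                        × closes — contains both p5 and ~p5.
                  branch 1.1.1.1.2 (add ~p5):
                    × closes — contains both p5 and ~p5.
              branch 1.1.1.2 (add p2):
                ○ open, literals {p1=1, p2=1, p5=1}.
          branch 1.1.2 (add (~p4 -> (~p1 | p2))):
            (~p4 -> (~p1 | p2)): β-rule — branch into ~~p4  //  (~p1 | p2).
              branch 1.1.2.1 (add ~~p4):
                ○ open, literals {p1=1, p4=1, p5=1}.
              branch 1.1.2.2 (add (~p1 | p2)):
                (~p1 | p2): β-rule — branch into ~p1  //  p2.
                  branch 1.1.2.2.1 (add ~p1):
                    × closes — contains both p1 and ~p1.
                  branch 1.1.2.2.2 (add p2):
                    ○ open, literals {p1=1, p2=1, p5=1}.
      branch 1.2 (add p3):
        ((((~p6 -> ~p5) | ~p5) | p2) | (~p4 -> (~p1 | p2))): β-rule — branch into (((~p6 -> ~p5) | ~p5) | p2)  //  (~p4 -> (~p1 | p2)).
          branch 1.2.1 (add (((~p6 -> ~p5) | ~p5) | p2)):
            (((~p6 -> ~p5) | ~p5) | p2): β-rule — branch into ((~p6 -> ~p5) | ~p5)  //  p2.
              branch 1.2.1.1 (add ((~p6 -> ~p5) | ~p5)):
                ((~p6 -> ~p5) | ~p5): β-rule — branch into (~p6 -> ~p5)  //  ~p5.
                  branch 1.2.1.1.1 (add (~p6 -> ~p5)):
                    (~p6 -> ~p5): β-rule — branch into ~~p6  //  ~p5.
                      branch 1.2.1.1.1.1 (add ~~p6):
                        ○ open, literals {p3=1, p6=1}.
                      branch 1.2.1.1.1.2 (add ~p5):
                        ○ open, literals {p3=1, p5=0}.
                  branch 1.2.1.1.2 (add ~p5):
                    ○ open, literals {p3=1, p5=0}.
              branch 1.2.1.2 (add p2):
                ○ open, literals {p2=1, p3=1}.
          branch 1.2.2 (add (~p4 -> (~p1 | p2))):
            (~p4 -> (~p1 | p2)): β-rule — branch into ~~p4  //  (~p1 | p2).
              branch 1.2.2.1 (add ~~p4):
                ○ open, literals {p3=1, p4=1}.
              branch 1.2.2.2 (add (~p1 | p2)):
                (~p1 | p2): β-rule — branch into ~p1  //  p2.
                  branch 1.2.2.2.1 (add ~p1):
                    ○ open, literals {p1=0, p3=1}.
                  branch 1.2.2.2.2 (add p2):
                    ○ open, literals {p2=1, p3=1}.
  branch 2 (add ~((~p5 | ~p1) -> p3), ~((((~p6 -> ~p5) | ~p5) | p2) | (~p4 -> (~p1 | p2)))):
    ~((~p5 | ~p1) -> p3): α-rule — add (~p5 | ~p1), ~p3.
    ~((((~p6 -> ~p5) | ~p5) | p2) | (~p4 -> (~p1 | p2))): α-rule — add ~(((~p6 -> ~p5) | ~p5) | p2), ~(~p4 -> (~p1 | p2)).
    ~(((~p6 -> ~p5) | ~p5) | p2): α-rule — add ~((~p6 -> ~p5) | ~p5), ~p2.
    ~(~p4 -> (~p1 | p2)): α-rule — add ~p4, ~(~p1 | p2).
    ~((~p6 -> ~p5) | ~p5): α-rule — add ~(~p6 -> ~p5), ~~p5.
    ~(~p1 | p2): α-rule — add ~~p1, ~p2.
    ~(~p6 -> ~p5): α-rule — add ~p6, ~~p5.
    (~p5 | ~p1): β-rule — branch into ~p5  //  ~p1.
      branch 2.1 (add ~p5):
        × closes — contains both p5 and ~p5.
      branch 2.2 (add ~p1):
        × closes — contains both p1 and ~p1.
5 branches closed, 11 open.
Each open branch fixes some atoms; the unmentioned ones are free. Counting distinct full assignments: branch {p1=1, p5=1, p6=1} (p2, p3, p4) contributes 8 new; branch {p1=1, p2=1, p5=1} (p3, p4, p6) contributes 4 new; branch {p1=1, p4=1, p5=1} (p2, p3, p6) contributes 2 new; branch {p1=1, p2=1, p5=1} (p3, p4, p6) contributes 0 new; branch {p3=1, p6=1} (p1, p2, p4, p5) contributes 12 new; branch {p3=1, p5=0} (p1, p2, p4, p6) contributes 8 new; branch {p3=1, p5=0} (p1, p2, p4, p6) contributes 0 new; branch {p2=1, p3=1} (p1, p4, p5, p6) contributes 2 new; branch {p3=1, p4=1} (p1, p2, p5, p6) contributes 1 new; branch {p1=0, p3=1} (p2, p4, p5, p6) contributes 1 new; branch {p2=1, p3=1} (p1, p4, p5, p6) contributes 0 new. Total: 38.

38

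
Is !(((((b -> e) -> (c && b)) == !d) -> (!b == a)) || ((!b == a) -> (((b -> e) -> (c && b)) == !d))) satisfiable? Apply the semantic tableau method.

Initial set: {!(((((b -> e) -> (c && b)) == !d) -> (!b == a)) || ((!b == a) -> (((b -> e) -> (c && b)) == !d)))}.
!(((((b -> e) -> (c && b)) == !d) -> (!b == a)) || ((!b == a) -> (((b -> e) -> (c && b)) == !d))): α-rule — add !((((b -> e) -> (c && b)) == !d) -> (!b == a)), !((!b == a) -> (((b -> e) -> (c && b)) == !d)).
!((((b -> e) -> (c && b)) == !d) -> (!b == a)): α-rule — add (((b -> e) -> (c && b)) == !d), !(!b == a).
!((!b == a) -> (((b -> e) -> (c && b)) == !d)): α-rule — add (!b == a), !(((b -> e) -> (c && b)) == !d).
(((b -> e) -> (c && b)) == !d): β-rule — branch into ((b -> e) -> (c && b)), !d  //  !((b -> e) -> (c && b)), !!d.
  branch 1 (add ((b -> e) -> (c && b)), !d):
    !(!b == a): β-rule — branch into !b, !a  //  !!b, a.
      branch 1.1 (add !b, !a):
        (!b == a): β-rule — branch into !b, a  //  !!b, !a.
          branch 1.1.1 (add !b, a):
            × closes — contains both a and !a.
          branch 1.1.2 (add !!b, !a):
            × closes — contains both b and !b.
      branch 1.2 (add !!b, a):
        (!b == a): β-rule — branch into !b, a  //  !!b, !a.
          branch 1.2.1 (add !b, a):
            × closes — contains both b and !b.
          branch 1.2.2 (add !!b, !a):
            × closes — contains both a and !a.
  branch 2 (add !((b -> e) -> (c && b)), !!d):
    !((b -> e) -> (c && b)): α-rule — add (b -> e), !(c && b).
    !(!b == a): β-rule — branch into !b, !a  //  !!b, a.
      branch 2.1 (add !b, !a):
        (!b == a): β-rule — branch into !b, a  //  !!b, !a.
          branch 2.1.1 (add !b, a):
            × closes — contains both a and !a.
          branch 2.1.2 (add !!b, !a):
            × closes — contains both b and !b.
      branch 2.2 (add !!b, a):
        (!b == a): β-rule — branch into !b, a  //  !!b, !a.
          branch 2.2.1 (add !b, a):
            × closes — contains both b and !b.
          branch 2.2.2 (add !!b, !a):
            × closes — contains both a and !a.
All 8 branches close.
Every branch closed; the formula is unsatisfiable.

Unsatisfiable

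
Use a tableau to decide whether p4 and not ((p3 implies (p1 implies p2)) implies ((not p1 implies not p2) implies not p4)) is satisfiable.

Initial set: {T (p4 and not ((p3 implies (p1 implies p2)) implies ((not p1 implies not p2) implies not p4)))}.
T (p4 and not ((p3 implies (p1 implies p2)) implies ((not p1 implies not p2) implies not p4))): α-rule — add T p4, T not ((p3 implies (p1 implies p2)) implies ((not p1 implies not p2) implies not p4)).
T not ((p3 implies (p1 implies p2)) implies ((not p1 implies not p2) implies not p4)): α-rule — add T (p3 implies (p1 implies p2)), F ((not p1 implies not p2) implies not p4).
F ((not p1 implies not p2) implies not p4): α-rule — add T (not p1 implies not p2), F not p4.
T (p3 implies (p1 implies p2)): β-rule — branch into F p3  //  T (p1 implies p2).
  branch 1 (add F p3):
    T (not p1 implies not p2): β-rule — branch into F not p1  //  T not p2.
      branch 1.1 (add F not p1):
        ○ open, literals {p1=T, p3=F, p4=T}.
      branch 1.2 (add T not p2):
        ○ open, literals {p2=F, p3=F, p4=T}.
  branch 2 (add T (p1 implies p2)):
    T (not p1 implies not p2): β-rule — branch into F not p1  //  T not p2.
      branch 2.1 (add F not p1):
        T (p1 implies p2): β-rule — branch into F p1  //  T p2.
          branch 2.1.1 (add F p1):
            × closes — contains both p1 and not p1.
          branch 2.1.2 (add T p2):
            ○ open, literals {p1=T, p2=T, p4=T}.
      branch 2.2 (add T not p2):
        T (p1 implies p2): β-rule — branch into F p1  //  T p2.
          branch 2.2.1 (add F p1):
            ○ open, literals {p1=F, p2=F, p4=T}.
          branch 2.2.2 (add T p2):
            × closes — contains both p2 and not p2.
2 branches closed, 4 open.
An open branch gives a satisfying assignment: p1=T, p3=F, p4=T.

Satisfiable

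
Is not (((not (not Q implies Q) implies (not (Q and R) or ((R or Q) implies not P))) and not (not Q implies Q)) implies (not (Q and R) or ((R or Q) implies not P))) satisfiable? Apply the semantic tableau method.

Unsatisfiable

Initial set: {not (((not (not Q implies Q) implies (not (Q and R) or ((R or Q) implies not P))) and not (not Q implies Q)) implies (not (Q and R) or ((R or Q) implies not P)))}.
not (((not (not Q implies Q) implies (not (Q and R) or ((R or Q) implies not P))) and not (not Q implies Q)) implies (not (Q and R) or ((R or Q) implies not P))): α-rule — add ((not (not Q implies Q) implies (not (Q and R) or ((R or Q) implies not P))) and not (not Q implies Q)), not (not (Q and R) or ((R or Q) implies not P)).
((not (not Q implies Q) implies (not (Q and R) or ((R or Q) implies not P))) and not (not Q implies Q)): α-rule — add (not (not Q implies Q) implies (not (Q and R) or ((R or Q) implies not P))), not (not Q implies Q).
not (not (Q and R) or ((R or Q) implies not P)): α-rule — add not not (Q and R), not ((R or Q) implies not P).
not (not Q implies Q): α-rule — add not Q, not Q.
not not (Q and R): α-rule — add Q, R.
× closes — contains both Q and not Q.
All 1 branch closes.
Every branch closed; the formula is unsatisfiable.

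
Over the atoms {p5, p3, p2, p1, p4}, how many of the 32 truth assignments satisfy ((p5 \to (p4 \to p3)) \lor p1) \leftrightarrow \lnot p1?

14

Initial set: {(((p5 \to (p4 \to p3)) \lor p1) \leftrightarrow \lnot p1)}.
(((p5 \to (p4 \to p3)) \lor p1) \leftrightarrow \lnot p1): β-rule — branch into ((p5 \to (p4 \to p3)) \lor p1), \lnot p1  //  \lnot ((p5 \to (p4 \to p3)) \lor p1), \lnot \lnot p1.
  branch 1 (add ((p5 \to (p4 \to p3)) \lor p1), \lnot p1):
    ((p5 \to (p4 \to p3)) \lor p1): β-rule — branch into (p5 \to (p4 \to p3))  //  p1.
      branch 1.1 (add (p5 \to (p4 \to p3))):
        (p5 \to (p4 \to p3)): β-rule — branch into \lnot p5  //  (p4 \to p3).
          branch 1.1.1 (add \lnot p5):
            ○ open, literals {p1=F, p5=F}.
          branch 1.1.2 (add (p4 \to p3)):
            (p4 \to p3): β-rule — branch into \lnot p4  //  p3.
              branch 1.1.2.1 (add \lnot p4):
                ○ open, literals {p1=F, p4=F}.
              branch 1.1.2.2 (add p3):
                ○ open, literals {p1=F, p3=T}.
      branch 1.2 (add p1):
        × closes — contains both p1 and \lnot p1.
  branch 2 (add \lnot ((p5 \to (p4 \to p3)) \lor p1), \lnot \lnot p1):
    \lnot ((p5 \to (p4 \to p3)) \lor p1): α-rule — add \lnot (p5 \to (p4 \to p3)), \lnot p1.
    × closes — contains both p1 and \lnot p1.
2 branches closed, 3 open.
Each open branch fixes some atoms; the unmentioned ones are free. Counting distinct full assignments: branch {p1=F, p5=F} (p3, p2, p4) contributes 8 new; branch {p1=F, p4=F} (p5, p3, p2) contributes 4 new; branch {p1=F, p3=T} (p5, p2, p4) contributes 2 new. Total: 14.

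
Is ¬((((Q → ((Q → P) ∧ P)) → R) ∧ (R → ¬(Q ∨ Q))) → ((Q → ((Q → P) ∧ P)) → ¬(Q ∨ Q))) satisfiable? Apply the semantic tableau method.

Unsatisfiable

Initial set: {¬((((Q → ((Q → P) ∧ P)) → R) ∧ (R → ¬(Q ∨ Q))) → ((Q → ((Q → P) ∧ P)) → ¬(Q ∨ Q)))}.
¬((((Q → ((Q → P) ∧ P)) → R) ∧ (R → ¬(Q ∨ Q))) → ((Q → ((Q → P) ∧ P)) → ¬(Q ∨ Q))): α-rule — add (((Q → ((Q → P) ∧ P)) → R) ∧ (R → ¬(Q ∨ Q))), ¬((Q → ((Q → P) ∧ P)) → ¬(Q ∨ Q)).
(((Q → ((Q → P) ∧ P)) → R) ∧ (R → ¬(Q ∨ Q))): α-rule — add ((Q → ((Q → P) ∧ P)) → R), (R → ¬(Q ∨ Q)).
¬((Q → ((Q → P) ∧ P)) → ¬(Q ∨ Q)): α-rule — add (Q → ((Q → P) ∧ P)), ¬¬(Q ∨ Q).
((Q → ((Q → P) ∧ P)) → R): β-rule — branch into ¬(Q → ((Q → P) ∧ P))  //  R.
  branch 1 (add ¬(Q → ((Q → P) ∧ P))):
    ¬(Q → ((Q → P) ∧ P)): α-rule — add Q, ¬((Q → P) ∧ P).
    (R → ¬(Q ∨ Q)): β-rule — branch into ¬R  //  ¬(Q ∨ Q).
      branch 1.1 (add ¬R):
        (Q → ((Q → P) ∧ P)): β-rule — branch into ¬Q  //  ((Q → P) ∧ P).
          branch 1.1.1 (add ¬Q):
            × closes — contains both Q and ¬Q.
          branch 1.1.2 (add ((Q → P) ∧ P)):
            ((Q → P) ∧ P): α-rule — add (Q → P), P.
            ¬¬(Q ∨ Q): β-rule — branch into Q  //  Q.
              branch 1.1.2.1 (add Q):
                ¬((Q → P) ∧ P): β-rule — branch into ¬(Q → P)  //  ¬P.
                  branch 1.1.2.1.1 (add ¬(Q → P)):
                    ¬(Q → P): α-rule — add Q, ¬P.
                    × closes — contains both P and ¬P.
                  branch 1.1.2.1.2 (add ¬P):
                    × closes — contains both P and ¬P.
              branch 1.1.2.2 (add Q):
                ¬((Q → P) ∧ P): β-rule — branch into ¬(Q → P)  //  ¬P.
                  branch 1.1.2.2.1 (add ¬(Q → P)):
                    ¬(Q → P): α-rule — add Q, ¬P.
                    × closes — contains both P and ¬P.
                  branch 1.1.2.2.2 (add ¬P):
                    × closes — contains both P and ¬P.
      branch 1.2 (add ¬(Q ∨ Q)):
        ¬(Q ∨ Q): α-rule — add ¬Q, ¬Q.
        × closes — contains both Q and ¬Q.
  branch 2 (add R):
    (R → ¬(Q ∨ Q)): β-rule — branch into ¬R  //  ¬(Q ∨ Q).
      branch 2.1 (add ¬R):
        × closes — contains both R and ¬R.
      branch 2.2 (add ¬(Q ∨ Q)):
        ¬(Q ∨ Q): α-rule — add ¬Q, ¬Q.
        (Q → ((Q → P) ∧ P)): β-rule — branch into ¬Q  //  ((Q → P) ∧ P).
          branch 2.2.1 (add ¬Q):
            ¬¬(Q ∨ Q): β-rule — branch into Q  //  Q.
              branch 2.2.1.1 (add Q):
                × closes — contains both Q and ¬Q.
              branch 2.2.1.2 (add Q):
                × closes — contains both Q and ¬Q.
          branch 2.2.2 (add ((Q → P) ∧ P)):
            ((Q → P) ∧ P): α-rule — add (Q → P), P.
            ¬¬(Q ∨ Q): β-rule — branch into Q  //  Q.
              branch 2.2.2.1 (add Q):
                × closes — contains both Q and ¬Q.
              branch 2.2.2.2 (add Q):
                × closes — contains both Q and ¬Q.
All 11 branches close.
Every branch closed; the formula is unsatisfiable.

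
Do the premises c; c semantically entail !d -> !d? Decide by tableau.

Yes

Initial set: {c; c; !(!d -> !d)}.
!(!d -> !d): α-rule — add !d, !!d.
× closes — contains both d and !d.
All 1 branch closes.
Every branch closed, so the premises entail the conclusion.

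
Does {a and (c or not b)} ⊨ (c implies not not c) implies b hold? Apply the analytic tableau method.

Initial set: {(a and (c or not b)); not ((c implies not not c) implies b)}.
(a and (c or not b)): α-rule — add a, (c or not b).
not ((c implies not not c) implies b): α-rule — add (c implies not not c), not b.
(c or not b): β-rule — branch into c  //  not b.
  branch 1 (add c):
    (c implies not not c): β-rule — branch into not c  //  not not c.
      branch 1.1 (add not c):
        × closes — contains both c and not c.
      branch 1.2 (add not not c):
        not not c: drop double negation, giving c.
        ○ open, literals {a=T, b=F, c=T}.
  branch 2 (add not b):
    (c implies not not c): β-rule — branch into not c  //  not not c.
      branch 2.1 (add not c):
        ○ open, literals {a=T, b=F, c=F}.
      branch 2.2 (add not not c):
        not not c: drop double negation, giving c.
        ○ open, literals {a=T, b=F, c=T}.
1 branch closed, 3 open.
An open branch gives a countermodel: a=T, b=F, c=T (unmentioned atoms arbitrary); the premises hold there but the conclusion fails.

No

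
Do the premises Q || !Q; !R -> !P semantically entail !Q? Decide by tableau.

Initial set: {(Q || !Q); (!R -> !P); !!Q}.
(Q || !Q): β-rule — branch into Q  //  !Q.
  branch 1 (add Q):
    (!R -> !P): β-rule — branch into !!R  //  !P.
      branch 1.1 (add !!R):
        ○ open, literals {Q=1, R=1}.
      branch 1.2 (add !P):
        ○ open, literals {P=0, Q=1}.
  branch 2 (add !Q):
    × closes — contains both Q and !Q.
1 branch closed, 2 open.
An open branch gives a countermodel: Q=1, R=1 (unmentioned atoms arbitrary); the premises hold there but the conclusion fails.

No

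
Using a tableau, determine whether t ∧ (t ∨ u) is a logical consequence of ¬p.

No

Initial set: {¬p; ¬(t ∧ (t ∨ u))}.
¬(t ∧ (t ∨ u)): β-rule — branch into ¬t  //  ¬(t ∨ u).
  branch 1 (add ¬t):
    ○ open, literals {p=false, t=false}.
  branch 2 (add ¬(t ∨ u)):
    ¬(t ∨ u): α-rule — add ¬t, ¬u.
    ○ open, literals {p=false, t=false, u=false}.
0 branches closed, 2 open.
An open branch gives a countermodel: p=false, t=false (unmentioned atoms arbitrary); the premises hold there but the conclusion fails.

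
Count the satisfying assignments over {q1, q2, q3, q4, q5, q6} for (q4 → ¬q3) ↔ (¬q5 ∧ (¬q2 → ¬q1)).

28

Initial set: {T ((q4 → ¬q3) ↔ (¬q5 ∧ (¬q2 → ¬q1)))}.
T ((q4 → ¬q3) ↔ (¬q5 ∧ (¬q2 → ¬q1))): β-rule — branch into T (q4 → ¬q3), T (¬q5 ∧ (¬q2 → ¬q1))  //  F (q4 → ¬q3), F (¬q5 ∧ (¬q2 → ¬q1)).
  branch 1 (add T (q4 → ¬q3), T (¬q5 ∧ (¬q2 → ¬q1))):
    T (¬q5 ∧ (¬q2 → ¬q1)): α-rule — add T ¬q5, T (¬q2 → ¬q1).
    T (q4 → ¬q3): β-rule — branch into F q4  //  T ¬q3.
      branch 1.1 (add F q4):
        T (¬q2 → ¬q1): β-rule — branch into F ¬q2  //  T ¬q1.
          branch 1.1.1 (add F ¬q2):
            ○ open, literals {q2=T, q4=F, q5=F}.
          branch 1.1.2 (add T ¬q1):
            ○ open, literals {q1=F, q4=F, q5=F}.
      branch 1.2 (add T ¬q3):
        T (¬q2 → ¬q1): β-rule — branch into F ¬q2  //  T ¬q1.
          branch 1.2.1 (add F ¬q2):
            ○ open, literals {q2=T, q3=F, q5=F}.
          branch 1.2.2 (add T ¬q1):
            ○ open, literals {q1=F, q3=F, q5=F}.
  branch 2 (add F (q4 → ¬q3), F (¬q5 ∧ (¬q2 → ¬q1))):
    F (q4 → ¬q3): α-rule — add T q4, F ¬q3.
    F (¬q5 ∧ (¬q2 → ¬q1)): β-rule — branch into F ¬q5  //  F (¬q2 → ¬q1).
      branch 2.1 (add F ¬q5):
        ○ open, literals {q3=T, q4=T, q5=T}.
      branch 2.2 (add F (¬q2 → ¬q1)):
        F (¬q2 → ¬q1): α-rule — add T ¬q2, F ¬q1.
        ○ open, literals {q1=T, q2=F, q3=T, q4=T}.
0 branches closed, 6 open.
Each open branch fixes some atoms; the unmentioned ones are free. Counting distinct full assignments: branch {q2=T, q4=F, q5=F} (q1, q3, q6) contributes 8 new; branch {q1=F, q4=F, q5=F} (q2, q3, q6) contributes 4 new; branch {q2=T, q3=F, q5=F} (q1, q4, q6) contributes 4 new; branch {q1=F, q3=F, q5=F} (q2, q4, q6) contributes 2 new; branch {q3=T, q4=T, q5=T} (q1, q2, q6) contributes 8 new; branch {q1=T, q2=F, q3=T, q4=T} (q5, q6) contributes 2 new. Total: 28.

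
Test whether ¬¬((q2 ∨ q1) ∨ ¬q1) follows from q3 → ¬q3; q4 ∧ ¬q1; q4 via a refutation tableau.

Initial set: {(q3 → ¬q3); (q4 ∧ ¬q1); q4; ¬¬¬((q2 ∨ q1) ∨ ¬q1)}.
(q4 ∧ ¬q1): α-rule — add q4, ¬q1.
¬¬¬((q2 ∨ q1) ∨ ¬q1): drop double negation, giving ¬((q2 ∨ q1) ∨ ¬q1).
¬((q2 ∨ q1) ∨ ¬q1): α-rule — add ¬(q2 ∨ q1), ¬¬q1.
× closes — contains both q1 and ¬q1.
All 1 branch closes.
Every branch closed, so the premises entail the conclusion.

Yes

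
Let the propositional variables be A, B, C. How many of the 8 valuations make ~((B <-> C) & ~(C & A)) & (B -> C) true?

Initial set: {(~((B <-> C) & ~(C & A)) & (B -> C))}.
(~((B <-> C) & ~(C & A)) & (B -> C)): α-rule — add ~((B <-> C) & ~(C & A)), (B -> C).
~((B <-> C) & ~(C & A)): β-rule — branch into ~(B <-> C)  //  ~~(C & A).
  branch 1 (add ~(B <-> C)):
    (B -> C): β-rule — branch into ~B  //  C.
      branch 1.1 (add ~B):
        ~(B <-> C): β-rule — branch into B, ~C  //  ~B, C.
          branch 1.1.1 (add B, ~C):
            × closes — contains both B and ~B.
          branch 1.1.2 (add ~B, C):
            ○ open, literals {B=false, C=true}.
      branch 1.2 (add C):
        ~(B <-> C): β-rule — branch into B, ~C  //  ~B, C.
          branch 1.2.1 (add B, ~C):
            × closes — contains both C and ~C.
          branch 1.2.2 (add ~B, C):
            ○ open, literals {B=false, C=true}.
  branch 2 (add ~~(C & A)):
    ~~(C & A): α-rule — add C, A.
    (B -> C): β-rule — branch into ~B  //  C.
      branch 2.1 (add ~B):
        ○ open, literals {A=true, B=false, C=true}.
      branch 2.2 (add C):
        ○ open, literals {A=true, C=true}.
2 branches closed, 4 open.
Each open branch fixes some atoms; the unmentioned ones are free. Counting distinct full assignments: branch {B=false, C=true} (A) contributes 2 new; branch {B=false, C=true} (A) contributes 0 new; branch {A=true, B=false, C=true} (none free) contributes 0 new; branch {A=true, C=true} (B) contributes 1 new. Total: 3.

3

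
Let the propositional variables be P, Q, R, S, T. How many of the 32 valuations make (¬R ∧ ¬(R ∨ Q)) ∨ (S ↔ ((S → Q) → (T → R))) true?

Initial set: {((¬R ∧ ¬(R ∨ Q)) ∨ (S ↔ ((S → Q) → (T → R))))}.
((¬R ∧ ¬(R ∨ Q)) ∨ (S ↔ ((S → Q) → (T → R)))): β-rule — branch into (¬R ∧ ¬(R ∨ Q))  //  (S ↔ ((S → Q) → (T → R))).
  branch 1 (add (¬R ∧ ¬(R ∨ Q))):
    (¬R ∧ ¬(R ∨ Q)): α-rule — add ¬R, ¬(R ∨ Q).
    ¬(R ∨ Q): α-rule — add ¬R, ¬Q.
    ○ open, literals {Q=0, R=0}.
  branch 2 (add (S ↔ ((S → Q) → (T → R)))):
    (S ↔ ((S → Q) → (T → R))): β-rule — branch into S, ((S → Q) → (T → R))  //  ¬S, ¬((S → Q) → (T → R)).
      branch 2.1 (add S, ((S → Q) → (T → R))):
        ((S → Q) → (T → R)): β-rule — branch into ¬(S → Q)  //  (T → R).
          branch 2.1.1 (add ¬(S → Q)):
            ¬(S → Q): α-rule — add S, ¬Q.
            ○ open, literals {Q=0, S=1}.
          branch 2.1.2 (add (T → R)):
            (T → R): β-rule — branch into ¬T  //  R.
              branch 2.1.2.1 (add ¬T):
                ○ open, literals {S=1, T=0}.
              branch 2.1.2.2 (add R):
                ○ open, literals {R=1, S=1}.
      branch 2.2 (add ¬S, ¬((S → Q) → (T → R))):
        ¬((S → Q) → (T → R)): α-rule — add (S → Q), ¬(T → R).
        ¬(T → R): α-rule — add T, ¬R.
        (S → Q): β-rule — branch into ¬S  //  Q.
          branch 2.2.1 (add ¬S):
            ○ open, literals {R=0, S=0, T=1}.
          branch 2.2.2 (add Q):
            ○ open, literals {Q=1, R=0, S=0, T=1}.
0 branches closed, 6 open.
Each open branch fixes some atoms; the unmentioned ones are free. Counting distinct full assignments: branch {Q=0, R=0} (P, S, T) contributes 8 new; branch {Q=0, S=1} (P, R, T) contributes 4 new; branch {S=1, T=0} (P, Q, R) contributes 4 new; branch {R=1, S=1} (P, Q, T) contributes 2 new; branch {R=0, S=0, T=1} (P, Q) contributes 2 new; branch {Q=1, R=0, S=0, T=1} (P) contributes 0 new. Total: 20.

20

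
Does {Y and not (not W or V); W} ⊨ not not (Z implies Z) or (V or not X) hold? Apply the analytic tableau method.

Yes

Initial set: {(Y and not (not W or V)); W; not (not not (Z implies Z) or (V or not X))}.
(Y and not (not W or V)): α-rule — add Y, not (not W or V).
not (not not (Z implies Z) or (V or not X)): α-rule — add not not not (Z implies Z), not (V or not X).
not (not W or V): α-rule — add not not W, not V.
not not not (Z implies Z): drop double negation, giving not (Z implies Z).
not (V or not X): α-rule — add not V, not not X.
not (Z implies Z): α-rule — add Z, not Z.
× closes — contains both Z and not Z.
All 1 branch closes.
Every branch closed, so the premises entail the conclusion.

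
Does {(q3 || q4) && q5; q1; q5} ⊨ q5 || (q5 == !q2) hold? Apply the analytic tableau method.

Yes

Initial set: {((q3 || q4) && q5); q1; q5; !(q5 || (q5 == !q2))}.
((q3 || q4) && q5): α-rule — add (q3 || q4), q5.
!(q5 || (q5 == !q2)): α-rule — add !q5, !(q5 == !q2).
× closes — contains both q5 and !q5.
All 1 branch closes.
Every branch closed, so the premises entail the conclusion.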